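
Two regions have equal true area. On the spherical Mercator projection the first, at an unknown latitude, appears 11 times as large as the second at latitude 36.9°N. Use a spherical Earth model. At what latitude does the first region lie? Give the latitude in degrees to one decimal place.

On Mercator, (apparent₁)/(apparent₂) = sec²φ₁ / sec²φ₂ when true areas are equal.
cos²φ₂ / cos²φ₁ = 11  ⇒  cos φ₁ = cos 36.9° / √11 = 0.7997/3.317 = 0.2411.
φ₁ = arccos(0.2411) ≈ 76.0°.

76.0°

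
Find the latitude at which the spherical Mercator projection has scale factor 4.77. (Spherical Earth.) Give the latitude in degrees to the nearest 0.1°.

Mercator scale is k = sec φ = 1/cos φ.
1/cos φ = 4.77  ⇒  cos φ = 0.2096  ⇒  φ = arccos(0.2096) ≈ 77.9°.

77.9°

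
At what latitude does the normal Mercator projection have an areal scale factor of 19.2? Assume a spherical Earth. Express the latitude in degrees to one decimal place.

Mercator areal scale is sec²φ.
sec²φ = 19.2  ⇒  cos²φ = 0.05208  ⇒  cos φ = 0.2282.
φ = arccos(0.2282) ≈ 76.8°.

76.8°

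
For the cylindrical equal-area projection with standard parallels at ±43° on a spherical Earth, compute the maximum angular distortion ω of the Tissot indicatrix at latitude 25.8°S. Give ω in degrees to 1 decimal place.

23.6°

Cylindrical equal-area (φ₀ = 43°): h = cos φ / cos 43° along meridians, k = cos 43° / cos φ along parallels; h·k = 1.
At 25.8°: h = 1.231, k = 0.8123; principal scales a = 1.231, b = 0.8123.
sin(ω/2) = (a − b)/(a + b) = 0.4187/2.043 = 0.2049, so ω = 2 arcsin(0.2049) ≈ 23.6°.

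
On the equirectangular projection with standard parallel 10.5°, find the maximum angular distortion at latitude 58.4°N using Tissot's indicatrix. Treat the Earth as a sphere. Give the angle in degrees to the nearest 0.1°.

35.5°

With standard parallel φ₀ = 10.5°, the equirectangular projection gives x = Rλ cos φ₀, y = Rφ, so h = 1 and k = cos 10.5° / cos φ.
At 58.4°: h = 1.000, k = 1.876; principal scales a = 1.876, b = 1.000.
sin(ω/2) = (a − b)/(a + b) = 0.8765/2.876 = 0.3047, so ω = 2 arcsin(0.3047) ≈ 35.5°.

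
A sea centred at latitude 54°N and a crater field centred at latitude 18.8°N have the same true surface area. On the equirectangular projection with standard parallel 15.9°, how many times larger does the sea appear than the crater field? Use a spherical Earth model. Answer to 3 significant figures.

1.61

In the equirectangular projection with standard parallel φ₀ = 15.9° (x = Rλ cos φ₀, y = Rφ), meridians are true-scale (h = 1) and the parallel scale is k = cos φ₀ / cos φ.
Areal scale at 54°: h·k = 1.000 × 1.636 = 1.636.
Areal scale at 18.8°: h·k = 1.000 × 1.016 = 1.016.
Ratio = 1.636/1.016 ≈ 1.61.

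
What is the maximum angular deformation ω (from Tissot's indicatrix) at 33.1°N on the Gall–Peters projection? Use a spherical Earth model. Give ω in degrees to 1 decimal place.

19.3°

Gall–Peters is a cylindrical equal-area projection with standard parallels at ±45°. For cylindrical equal-area with standard parallel φ₀, h = cos φ / cos φ₀ and k = cos φ₀ / cos φ, so h·k = 1.
At 33.1°: h = 1.185, k = 0.8441; principal scales a = 1.185, b = 0.8441.
sin(ω/2) = (a − b)/(a + b) = 0.3406/2.029 = 0.1679, so ω = 2 arcsin(0.1679) ≈ 19.3°.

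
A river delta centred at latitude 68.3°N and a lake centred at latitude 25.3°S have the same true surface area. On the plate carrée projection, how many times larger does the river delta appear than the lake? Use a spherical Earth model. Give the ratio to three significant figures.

In the plate carrée (x = Rλ, y = Rφ), meridians are true-scale (h = 1) and parallels are stretched by k = sec φ.
Areal scale at 68.3°: h·k = 1.000 × 2.705 = 2.705.
Areal scale at 25.3°: h·k = 1.000 × 1.106 = 1.106.
Ratio = 2.705/1.106 ≈ 2.45.

2.45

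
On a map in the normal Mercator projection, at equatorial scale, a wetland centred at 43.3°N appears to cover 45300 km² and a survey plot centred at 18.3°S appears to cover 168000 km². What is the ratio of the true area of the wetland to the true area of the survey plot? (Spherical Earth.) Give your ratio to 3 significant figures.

Since Mercator area scale is 1/cos²φ, the true area equals the apparent area multiplied by cos²φ.
True area of wetland: 45300 × cos²(43.3°) = 45300 × 0.5297 = 23990 km².
True area of survey plot: 168000 × cos²(18.3°) = 168000 × 0.9014 = 151400 km².
Ratio = 23990 / 151400 ≈ 0.158.

0.158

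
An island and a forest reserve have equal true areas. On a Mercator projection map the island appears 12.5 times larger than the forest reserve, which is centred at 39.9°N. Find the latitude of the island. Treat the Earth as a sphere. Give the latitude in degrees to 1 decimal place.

On Mercator, (apparent₁)/(apparent₂) = sec²φ₁ / sec²φ₂ when true areas are equal.
cos²φ₂ / cos²φ₁ = 12.5  ⇒  cos φ₁ = cos 39.9° / √12.5 = 0.7672/3.536 = 0.2170.
φ₁ = arccos(0.2170) ≈ 77.5°.

77.5°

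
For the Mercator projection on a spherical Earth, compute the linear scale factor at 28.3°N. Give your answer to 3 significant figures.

For Mercator, h = k = sec φ (a conformal cylindrical projection has a single point scale, 1/cos φ).
k = 1/cos 28.3° = 1/0.8805 = 1.136.

1.14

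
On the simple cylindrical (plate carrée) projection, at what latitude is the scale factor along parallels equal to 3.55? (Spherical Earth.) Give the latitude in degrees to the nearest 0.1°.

Plate carrée: h = 1, k = sec φ along parallels.
sec φ = 3.55  ⇒  cos φ = 0.2817  ⇒  φ ≈ 73.6°.

73.6°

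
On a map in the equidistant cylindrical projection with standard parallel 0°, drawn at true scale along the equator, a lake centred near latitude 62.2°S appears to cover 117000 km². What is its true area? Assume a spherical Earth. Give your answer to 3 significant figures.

54600 km²

In the plate carrée (x = Rλ, y = Rφ), meridians are true-scale (h = 1) and parallels are stretched by k = sec φ.
Areal scale = h·k = 1 × sec φ; at 62.2°, h = 1.000, k = 2.144, so h·k = 2.144.
True area = apparent / (areal scale) = 117000 / 2.144 ≈ 54600 km².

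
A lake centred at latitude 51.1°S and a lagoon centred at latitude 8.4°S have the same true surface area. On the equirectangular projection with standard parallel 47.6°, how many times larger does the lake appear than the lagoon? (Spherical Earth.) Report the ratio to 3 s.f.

1.58

The equidistant cylindrical projection with φ₀ = 47.6° has h = 1 (meridians true) and k = cos φ₀ / cos φ along parallels.
Areal scale at 51.1°: h·k = 1.000 × 1.074 = 1.074.
Areal scale at 8.4°: h·k = 1.000 × 0.6816 = 0.6816.
Ratio = 1.074/0.6816 ≈ 1.58.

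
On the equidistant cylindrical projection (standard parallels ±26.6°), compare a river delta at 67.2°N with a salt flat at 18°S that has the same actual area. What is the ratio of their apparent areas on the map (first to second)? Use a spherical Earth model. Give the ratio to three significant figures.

With standard parallel φ₀ = 26.6°, the equirectangular projection gives x = Rλ cos φ₀, y = Rφ, so h = 1 and k = cos 26.6° / cos φ.
Areal scale at 67.2°: h·k = 1.000 × 2.307 = 2.307.
Areal scale at 18°: h·k = 1.000 × 0.9402 = 0.9402.
Ratio = 2.307/0.9402 ≈ 2.45.

2.45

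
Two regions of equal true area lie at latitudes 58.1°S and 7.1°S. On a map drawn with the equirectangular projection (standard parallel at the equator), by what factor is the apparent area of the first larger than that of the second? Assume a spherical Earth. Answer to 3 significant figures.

Plate carrée maps x = Rλ, y = Rφ. The meridian scale is h = 1 and the parallel scale is k = 1/cos φ = sec φ.
Areal scale at 58.1°: h·k = 1.000 × 1.892 = 1.892.
Areal scale at 7.1°: h·k = 1.000 × 1.008 = 1.008.
Ratio = 1.892/1.008 ≈ 1.88.

1.88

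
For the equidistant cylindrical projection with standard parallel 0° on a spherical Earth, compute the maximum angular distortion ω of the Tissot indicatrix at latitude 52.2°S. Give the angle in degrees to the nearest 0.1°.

27.8°

Plate carrée maps x = Rλ, y = Rφ. The meridian scale is h = 1 and the parallel scale is k = 1/cos φ = sec φ.
At 52.2°: h = 1.000, k = 1.632; principal scales a = 1.632, b = 1.000.
sin(ω/2) = (a − b)/(a + b) = 0.6316/2.632 = 0.2400, so ω = 2 arcsin(0.2400) ≈ 27.8°.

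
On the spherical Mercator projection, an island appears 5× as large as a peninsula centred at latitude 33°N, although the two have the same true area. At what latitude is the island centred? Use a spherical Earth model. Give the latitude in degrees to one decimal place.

For equal true areas on Mercator, apparent areas scale as sec²φ, so the ratio is cos²φ₂ / cos²φ₁.
cos²φ₂ / cos²φ₁ = 5  ⇒  cos φ₁ = cos 33° / √5 = 0.8387/2.236 = 0.3751.
φ₁ = arccos(0.3751) ≈ 68.0°.

68.0°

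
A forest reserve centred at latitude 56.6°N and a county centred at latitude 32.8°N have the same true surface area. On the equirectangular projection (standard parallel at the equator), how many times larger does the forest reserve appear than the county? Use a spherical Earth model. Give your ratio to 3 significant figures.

1.53

In the plate carrée (x = Rλ, y = Rφ), meridians are true-scale (h = 1) and parallels are stretched by k = sec φ.
Areal scale at 56.6°: h·k = 1.000 × 1.817 = 1.817.
Areal scale at 32.8°: h·k = 1.000 × 1.190 = 1.190.
Ratio = 1.817/1.190 ≈ 1.53.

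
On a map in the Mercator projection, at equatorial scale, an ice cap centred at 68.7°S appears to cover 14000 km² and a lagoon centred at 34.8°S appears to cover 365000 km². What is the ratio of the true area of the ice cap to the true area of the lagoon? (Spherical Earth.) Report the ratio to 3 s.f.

0.00751

Mercator's areal exaggeration is sec²φ; hence true area = (apparent area) · cos²φ.
True area of ice cap: 14000 × cos²(68.7°) = 14000 × 0.1320 = 1847 km².
True area of lagoon: 365000 × cos²(34.8°) = 365000 × 0.6743 = 246100 km².
Ratio = 1847 / 246100 ≈ 0.00751.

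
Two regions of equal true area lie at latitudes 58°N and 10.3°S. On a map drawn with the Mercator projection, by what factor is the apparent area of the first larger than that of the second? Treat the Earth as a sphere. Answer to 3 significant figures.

On Mercator, area is exaggerated by sec²φ = 1/cos²φ.
At 58°: sec²(58°) = 1/0.5299² = 3.561.
At 10.3°: sec²(10.3°) = 1/0.9839² = 1.033.
Ratio = 3.561/1.033 = cos²(10.3°)/cos²(58°) ≈ 3.45.

3.45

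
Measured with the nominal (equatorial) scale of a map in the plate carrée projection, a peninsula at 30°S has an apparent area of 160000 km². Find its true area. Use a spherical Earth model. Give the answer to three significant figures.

In the plate carrée (x = Rλ, y = Rφ), meridians are true-scale (h = 1) and parallels are stretched by k = sec φ.
Areal scale = h·k = 1 × sec φ; at 30°, h = 1.000, k = 1.155, so h·k = 1.155.
True area = apparent / (areal scale) = 160000 / 1.155 ≈ 139000 km².

139000 km²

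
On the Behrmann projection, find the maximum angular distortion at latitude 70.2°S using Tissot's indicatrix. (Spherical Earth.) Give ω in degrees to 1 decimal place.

94.6°

Behrmann is a cylindrical equal-area projection with standard parallels at ±30°. A cylindrical equal-area projection with standard parallel φ₀ has meridian scale h = cos φ / cos φ₀ and parallel scale k = cos φ₀ / cos φ (so areas are preserved, h·k = 1).
At 70.2°: h = 0.3911, k = 2.557; principal scales a = 2.557, b = 0.3911.
sin(ω/2) = (a − b)/(a + b) = 2.165/2.948 = 0.7346, so ω = 2 arcsin(0.7346) ≈ 94.6°.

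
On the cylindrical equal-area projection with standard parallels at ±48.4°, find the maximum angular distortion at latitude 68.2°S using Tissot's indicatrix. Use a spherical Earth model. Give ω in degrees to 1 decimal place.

63.1°

For cylindrical equal-area with standard parallel φ₀, h = cos φ / cos φ₀ and k = cos φ₀ / cos φ, so h·k = 1.
At 68.2°: h = 0.5594, k = 1.788; principal scales a = 1.788, b = 0.5594.
sin(ω/2) = (a − b)/(a + b) = 1.228/2.347 = 0.5234, so ω = 2 arcsin(0.5234) ≈ 63.1°.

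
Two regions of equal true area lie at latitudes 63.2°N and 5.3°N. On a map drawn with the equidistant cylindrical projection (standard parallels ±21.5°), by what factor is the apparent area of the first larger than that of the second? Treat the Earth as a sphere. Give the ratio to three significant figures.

2.21

With standard parallel φ₀ = 21.5°, the equirectangular projection gives x = Rλ cos φ₀, y = Rφ, so h = 1 and k = cos 21.5° / cos φ.
Areal scale at 63.2°: h·k = 1.000 × 2.064 = 2.064.
Areal scale at 5.3°: h·k = 1.000 × 0.9344 = 0.9344.
Ratio = 2.064/0.9344 ≈ 2.21.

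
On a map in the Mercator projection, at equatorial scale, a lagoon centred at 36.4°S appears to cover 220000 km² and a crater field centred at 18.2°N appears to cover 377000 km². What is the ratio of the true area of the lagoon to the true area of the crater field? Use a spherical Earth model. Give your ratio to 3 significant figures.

Mercator's areal exaggeration is sec²φ; hence true area = (apparent area) · cos²φ.
True area of lagoon: 220000 × cos²(36.4°) = 220000 × 0.6479 = 142500 km².
True area of crater field: 377000 × cos²(18.2°) = 377000 × 0.9024 = 340200 km².
Ratio = 142500 / 340200 ≈ 0.419.

0.419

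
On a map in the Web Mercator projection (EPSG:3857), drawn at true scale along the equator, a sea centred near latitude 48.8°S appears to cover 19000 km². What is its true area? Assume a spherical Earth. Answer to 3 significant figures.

Mercator is conformal, so the point scale is isotropic: h = k = sec φ = 1/cos φ.
Areal scale = k² = sec²φ = 1/cos²(48.8°) = 1/0.6587² = 2.305.
True area = apparent / (areal scale) = 19000 / 2.305 ≈ 8240 km².

8240 km²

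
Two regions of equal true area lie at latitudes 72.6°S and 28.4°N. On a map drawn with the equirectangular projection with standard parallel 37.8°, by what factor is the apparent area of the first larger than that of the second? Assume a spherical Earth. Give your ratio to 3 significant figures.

In the equirectangular projection with standard parallel φ₀ = 37.8° (x = Rλ cos φ₀, y = Rφ), meridians are true-scale (h = 1) and the parallel scale is k = cos φ₀ / cos φ.
Areal scale at 72.6°: h·k = 1.000 × 2.642 = 2.642.
Areal scale at 28.4°: h·k = 1.000 × 0.8983 = 0.8983.
Ratio = 2.642/0.8983 ≈ 2.94.

2.94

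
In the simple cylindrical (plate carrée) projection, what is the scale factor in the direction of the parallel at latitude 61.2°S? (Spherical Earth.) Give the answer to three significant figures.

For the equirectangular projection with φ₀ = 0 (plate carrée), h = 1 along meridians and k = sec φ along parallels.
k = 1/cos 61.2° = 1/0.4818 = 2.076.

2.08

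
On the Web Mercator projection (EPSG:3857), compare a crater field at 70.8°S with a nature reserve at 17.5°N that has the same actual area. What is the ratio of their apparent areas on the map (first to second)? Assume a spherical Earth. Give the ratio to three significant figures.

Mercator areal scale is sec²φ.
At 70.8°: sec²(70.8°) = 1/0.3289² = 9.246.
At 17.5°: sec²(17.5°) = 1/0.9537² = 1.099.
Ratio = 9.246/1.099 = cos²(17.5°)/cos²(70.8°) ≈ 8.41.

8.41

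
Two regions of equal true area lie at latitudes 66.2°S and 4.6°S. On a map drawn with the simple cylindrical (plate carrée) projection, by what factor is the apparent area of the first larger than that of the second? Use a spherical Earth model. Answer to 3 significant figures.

Plate carrée maps x = Rλ, y = Rφ. The meridian scale is h = 1 and the parallel scale is k = 1/cos φ = sec φ.
Areal scale at 66.2°: h·k = 1.000 × 2.478 = 2.478.
Areal scale at 4.6°: h·k = 1.000 × 1.003 = 1.003.
Ratio = 2.478/1.003 ≈ 2.47.

2.47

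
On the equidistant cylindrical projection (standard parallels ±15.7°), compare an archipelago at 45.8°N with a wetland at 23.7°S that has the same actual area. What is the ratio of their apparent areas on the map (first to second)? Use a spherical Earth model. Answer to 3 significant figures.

The equidistant cylindrical projection with φ₀ = 15.7° has h = 1 (meridians true) and k = cos φ₀ / cos φ along parallels.
Areal scale at 45.8°: h·k = 1.000 × 1.381 = 1.381.
Areal scale at 23.7°: h·k = 1.000 × 1.051 = 1.051.
Ratio = 1.381/1.051 ≈ 1.31.

1.31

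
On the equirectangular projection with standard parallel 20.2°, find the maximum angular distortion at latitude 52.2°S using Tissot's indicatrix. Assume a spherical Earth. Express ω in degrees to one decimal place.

The equidistant cylindrical projection with φ₀ = 20.2° has h = 1 (meridians true) and k = cos φ₀ / cos φ along parallels.
At 52.2°: h = 1.000, k = 1.531; principal scales a = 1.531, b = 1.000.
sin(ω/2) = (a − b)/(a + b) = 0.5312/2.531 = 0.2099, so ω = 2 arcsin(0.2099) ≈ 24.2°.

24.2°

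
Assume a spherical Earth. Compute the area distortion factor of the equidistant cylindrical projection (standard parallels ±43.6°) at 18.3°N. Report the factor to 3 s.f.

0.763

The equidistant cylindrical projection with φ₀ = 43.6° has h = 1 (meridians true) and k = cos φ₀ / cos φ along parallels.
Areal scale = h·k = 1 × cos φ₀ / cos φ; at 18.3°, h = 1.000, k = 0.7627, so h·k = 0.7627.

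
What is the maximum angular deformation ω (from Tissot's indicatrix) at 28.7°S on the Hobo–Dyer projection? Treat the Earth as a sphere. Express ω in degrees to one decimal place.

11.5°

The Hobo–Dyer projection is cylindrical equal-area with φ₀ = 37.5°. Cylindrical equal-area (φ₀ = 37.5°): h = cos φ / cos 37.5° along meridians, k = cos 37.5° / cos φ along parallels; h·k = 1.
At 28.7°: h = 1.106, k = 0.9045; principal scales a = 1.106, b = 0.9045.
sin(ω/2) = (a − b)/(a + b) = 0.2011/2.010 = 0.1001, so ω = 2 arcsin(0.1001) ≈ 11.5°.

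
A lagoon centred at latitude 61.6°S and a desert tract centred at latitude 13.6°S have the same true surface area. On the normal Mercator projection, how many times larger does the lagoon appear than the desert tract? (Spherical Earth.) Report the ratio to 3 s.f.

Mercator is conformal with k = sec φ, so areal scale = k² = sec²φ.
At 61.6°: sec²(61.6°) = 1/0.4756² = 4.421.
At 13.6°: sec²(13.6°) = 1/0.9720² = 1.059.
Ratio = 4.421/1.059 = cos²(13.6°)/cos²(61.6°) ≈ 4.18.

4.18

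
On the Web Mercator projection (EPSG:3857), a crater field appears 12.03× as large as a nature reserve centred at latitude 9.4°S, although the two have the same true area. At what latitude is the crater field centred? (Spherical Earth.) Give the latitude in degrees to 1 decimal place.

73.5°

For equal true areas on Mercator, apparent areas scale as sec²φ, so the ratio is cos²φ₂ / cos²φ₁.
cos²φ₂ / cos²φ₁ = 12.03  ⇒  cos φ₁ = cos 9.4° / √12.03 = 0.9866/3.468 = 0.2844.
φ₁ = arccos(0.2844) ≈ 73.5°.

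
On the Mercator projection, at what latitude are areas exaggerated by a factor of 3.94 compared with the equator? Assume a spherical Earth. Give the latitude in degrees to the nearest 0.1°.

59.7°

Mercator areal scale is sec²φ.
sec²φ = 3.94  ⇒  cos²φ = 0.2538  ⇒  cos φ = 0.5038.
φ = arccos(0.5038) ≈ 59.7°.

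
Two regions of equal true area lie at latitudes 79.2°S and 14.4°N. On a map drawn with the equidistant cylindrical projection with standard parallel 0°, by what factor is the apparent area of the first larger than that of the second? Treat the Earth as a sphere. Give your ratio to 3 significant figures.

For the equirectangular projection with φ₀ = 0 (plate carrée), h = 1 along meridians and k = sec φ along parallels.
Areal scale at 79.2°: h·k = 1.000 × 5.337 = 5.337.
Areal scale at 14.4°: h·k = 1.000 × 1.032 = 1.032.
Ratio = 5.337/1.032 ≈ 5.17.

5.17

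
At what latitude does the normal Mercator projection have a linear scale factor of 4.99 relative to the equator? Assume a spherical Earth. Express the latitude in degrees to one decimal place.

78.4°

Mercator scale is k = sec φ = 1/cos φ.
1/cos φ = 4.99  ⇒  cos φ = 0.2004  ⇒  φ = arccos(0.2004) ≈ 78.4°.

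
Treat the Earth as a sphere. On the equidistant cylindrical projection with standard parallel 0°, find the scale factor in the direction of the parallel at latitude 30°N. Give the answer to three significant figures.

Plate carrée maps x = Rλ, y = Rφ. The meridian scale is h = 1 and the parallel scale is k = 1/cos φ = sec φ.
k = 1/cos 30° = 1/0.8660 = 1.155.

1.15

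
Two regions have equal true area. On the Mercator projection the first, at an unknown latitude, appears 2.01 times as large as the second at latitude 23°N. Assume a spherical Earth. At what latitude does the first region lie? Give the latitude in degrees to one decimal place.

For equal true areas on Mercator, apparent areas scale as sec²φ, so the ratio is cos²φ₂ / cos²φ₁.
cos²φ₂ / cos²φ₁ = 2.01  ⇒  cos φ₁ = cos 23° / √2.01 = 0.9205/1.418 = 0.6493.
φ₁ = arccos(0.6493) ≈ 49.5°.

49.5°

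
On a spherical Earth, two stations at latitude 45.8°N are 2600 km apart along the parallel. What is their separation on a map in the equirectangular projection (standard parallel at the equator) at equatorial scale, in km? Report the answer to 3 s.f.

Plate carrée maps x = Rλ, y = Rφ. The meridian scale is h = 1 and the parallel scale is k = 1/cos φ = sec φ.
Along the parallel, k = sec 45.8° = 1/0.6972 = 1.434.
Map distance = 2600 × 1.434 ≈ 3730 km.

3730 km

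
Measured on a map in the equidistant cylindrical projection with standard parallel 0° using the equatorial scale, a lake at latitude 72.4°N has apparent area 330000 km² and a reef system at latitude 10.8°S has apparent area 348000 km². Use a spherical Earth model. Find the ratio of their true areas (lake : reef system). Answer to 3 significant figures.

0.292

On the plate carrée, areal scale = h·k = 1 × sec φ, so true area = apparent × cos φ.
True area of lake: 330000 × cos(72.4°) = 330000 × 0.3024 = 99780 km².
True area of reef system: 348000 × cos(10.8°) = 348000 × 0.9823 = 341800 km².
Ratio = 99780 / 341800 ≈ 0.292.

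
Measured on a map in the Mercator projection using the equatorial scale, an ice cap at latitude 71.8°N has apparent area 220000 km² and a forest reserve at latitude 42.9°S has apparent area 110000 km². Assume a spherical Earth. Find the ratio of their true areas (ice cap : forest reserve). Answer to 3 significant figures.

On Mercator the areal scale is sec²φ, so true area = apparent × cos²φ.
True area of ice cap: 220000 × cos²(71.8°) = 220000 × 0.09755 = 21460 km².
True area of forest reserve: 110000 × cos²(42.9°) = 110000 × 0.5366 = 59030 km².
Ratio = 21460 / 59030 ≈ 0.364.

0.364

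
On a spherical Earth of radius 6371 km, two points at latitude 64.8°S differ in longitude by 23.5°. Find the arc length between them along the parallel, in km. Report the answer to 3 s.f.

1110 km

Arc length along a parallel = R cos φ · Δλ (with Δλ in radians).
= 6371 × cos 64.8° × (23.5° × π/180) = 6371 × 0.4258 × 0.4102 ≈ 1110 km.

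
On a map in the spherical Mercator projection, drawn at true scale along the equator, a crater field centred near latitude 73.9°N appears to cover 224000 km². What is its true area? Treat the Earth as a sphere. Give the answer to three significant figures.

For Mercator, h = k = sec φ (a conformal cylindrical projection has a single point scale, 1/cos φ).
Areal scale = k² = sec²φ = 1/cos²(73.9°) = 1/0.2773² = 13.00.
True area = apparent / (areal scale) = 224000 / 13.00 ≈ 17200 km².

17200 km²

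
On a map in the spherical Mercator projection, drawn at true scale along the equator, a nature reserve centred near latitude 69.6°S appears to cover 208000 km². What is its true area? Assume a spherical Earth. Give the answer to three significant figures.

The Mercator projection is conformal; its linear scale factor is the same in every direction and equals sec φ = 1/cos φ.
Areal scale = k² = sec²φ = 1/cos²(69.6°) = 1/0.3486² = 8.230.
True area = apparent / (areal scale) = 208000 / 8.230 ≈ 25300 km².

25300 km²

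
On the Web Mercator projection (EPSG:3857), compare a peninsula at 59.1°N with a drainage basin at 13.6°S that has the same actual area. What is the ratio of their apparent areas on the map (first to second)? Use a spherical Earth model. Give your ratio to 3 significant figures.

Mercator areal scale is sec²φ.
At 59.1°: sec²(59.1°) = 1/0.5135² = 3.792.
At 13.6°: sec²(13.6°) = 1/0.9720² = 1.059.
Ratio = 3.792/1.059 = cos²(13.6°)/cos²(59.1°) ≈ 3.58.

3.58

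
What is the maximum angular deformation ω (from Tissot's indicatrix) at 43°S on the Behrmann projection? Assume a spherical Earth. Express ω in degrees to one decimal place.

Behrmann is a cylindrical equal-area projection with standard parallels at ±30°. Cylindrical equal-area (φ₀ = 30°): h = cos φ / cos 30° along meridians, k = cos 30° / cos φ along parallels; h·k = 1.
At 43°: h = 0.8445, k = 1.184; principal scales a = 1.184, b = 0.8445.
sin(ω/2) = (a − b)/(a + b) = 0.3396/2.029 = 0.1674, so ω = 2 arcsin(0.1674) ≈ 19.3°.

19.3°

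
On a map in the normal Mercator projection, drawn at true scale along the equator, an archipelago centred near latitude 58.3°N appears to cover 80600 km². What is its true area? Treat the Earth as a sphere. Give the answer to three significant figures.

For Mercator, h = k = sec φ (a conformal cylindrical projection has a single point scale, 1/cos φ).
Areal scale = k² = sec²φ = 1/cos²(58.3°) = 1/0.5255² = 3.622.
True area = apparent / (areal scale) = 80600 / 3.622 ≈ 22300 km².

22300 km²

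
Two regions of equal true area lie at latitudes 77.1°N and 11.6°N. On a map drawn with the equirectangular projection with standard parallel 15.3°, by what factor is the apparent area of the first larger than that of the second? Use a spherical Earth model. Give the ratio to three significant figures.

4.39

With standard parallel φ₀ = 15.3°, the equirectangular projection gives x = Rλ cos φ₀, y = Rφ, so h = 1 and k = cos 15.3° / cos φ.
Areal scale at 77.1°: h·k = 1.000 × 4.321 = 4.321.
Areal scale at 11.6°: h·k = 1.000 × 0.9847 = 0.9847.
Ratio = 4.321/0.9847 ≈ 4.39.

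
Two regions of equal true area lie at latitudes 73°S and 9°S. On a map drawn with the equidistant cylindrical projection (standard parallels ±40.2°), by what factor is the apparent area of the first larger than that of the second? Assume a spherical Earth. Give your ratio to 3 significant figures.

In the equirectangular projection with standard parallel φ₀ = 40.2° (x = Rλ cos φ₀, y = Rφ), meridians are true-scale (h = 1) and the parallel scale is k = cos φ₀ / cos φ.
Areal scale at 73°: h·k = 1.000 × 2.612 = 2.612.
Areal scale at 9°: h·k = 1.000 × 0.7733 = 0.7733.
Ratio = 2.612/0.7733 ≈ 3.38.

3.38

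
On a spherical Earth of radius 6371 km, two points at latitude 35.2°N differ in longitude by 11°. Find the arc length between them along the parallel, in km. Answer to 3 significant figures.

Arc length along a parallel = R cos φ · Δλ (with Δλ in radians).
= 6371 × cos 35.2° × (11° × π/180) = 6371 × 0.8171 × 0.1920 ≈ 999 km.

999 km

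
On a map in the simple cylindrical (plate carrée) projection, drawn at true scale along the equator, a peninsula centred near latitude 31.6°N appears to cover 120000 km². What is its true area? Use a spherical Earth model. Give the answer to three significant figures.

In the plate carrée (x = Rλ, y = Rφ), meridians are true-scale (h = 1) and parallels are stretched by k = sec φ.
Areal scale = h·k = 1 × sec φ; at 31.6°, h = 1.000, k = 1.174, so h·k = 1.174.
True area = apparent / (areal scale) = 120000 / 1.174 ≈ 102000 km².

102000 km²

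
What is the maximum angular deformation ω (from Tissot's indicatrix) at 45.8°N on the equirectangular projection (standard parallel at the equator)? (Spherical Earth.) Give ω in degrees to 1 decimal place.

Plate carrée maps x = Rλ, y = Rφ. The meridian scale is h = 1 and the parallel scale is k = 1/cos φ = sec φ.
At 45.8°: h = 1.000, k = 1.434; principal scales a = 1.434, b = 1.000.
sin(ω/2) = (a − b)/(a + b) = 0.4344/2.434 = 0.1784, so ω = 2 arcsin(0.1784) ≈ 20.6°.

20.6°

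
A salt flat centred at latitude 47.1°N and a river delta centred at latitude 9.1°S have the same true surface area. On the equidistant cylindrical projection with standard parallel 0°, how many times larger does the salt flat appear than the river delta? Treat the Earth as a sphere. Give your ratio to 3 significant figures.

For the equirectangular projection with φ₀ = 0 (plate carrée), h = 1 along meridians and k = sec φ along parallels.
Areal scale at 47.1°: h·k = 1.000 × 1.469 = 1.469.
Areal scale at 9.1°: h·k = 1.000 × 1.013 = 1.013.
Ratio = 1.469/1.013 ≈ 1.45.

1.45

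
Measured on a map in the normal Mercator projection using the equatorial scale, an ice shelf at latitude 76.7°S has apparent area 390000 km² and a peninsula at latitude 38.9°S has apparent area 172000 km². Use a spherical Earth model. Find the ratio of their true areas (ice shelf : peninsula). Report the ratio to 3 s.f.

0.198

Since Mercator area scale is 1/cos²φ, the true area equals the apparent area multiplied by cos²φ.
True area of ice shelf: 390000 × cos²(76.7°) = 390000 × 0.05292 = 20640 km².
True area of peninsula: 172000 × cos²(38.9°) = 172000 × 0.6057 = 104200 km².
Ratio = 20640 / 104200 ≈ 0.198.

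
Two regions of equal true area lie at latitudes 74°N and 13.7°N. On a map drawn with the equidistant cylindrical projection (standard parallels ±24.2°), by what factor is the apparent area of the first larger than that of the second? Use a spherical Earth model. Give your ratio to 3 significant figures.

The equidistant cylindrical projection with φ₀ = 24.2° has h = 1 (meridians true) and k = cos φ₀ / cos φ along parallels.
Areal scale at 74°: h·k = 1.000 × 3.309 = 3.309.
Areal scale at 13.7°: h·k = 1.000 × 0.9388 = 0.9388.
Ratio = 3.309/0.9388 ≈ 3.52.

3.52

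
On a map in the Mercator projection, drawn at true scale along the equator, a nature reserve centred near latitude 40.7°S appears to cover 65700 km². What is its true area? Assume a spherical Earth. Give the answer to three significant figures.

Mercator is conformal, so the point scale is isotropic: h = k = sec φ = 1/cos φ.
Areal scale = k² = sec²φ = 1/cos²(40.7°) = 1/0.7581² = 1.740.
True area = apparent / (areal scale) = 65700 / 1.740 ≈ 37800 km².

37800 km²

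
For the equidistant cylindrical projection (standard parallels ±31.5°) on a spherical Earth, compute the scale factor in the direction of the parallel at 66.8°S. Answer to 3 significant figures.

The equidistant cylindrical projection with φ₀ = 31.5° has h = 1 (meridians true) and k = cos φ₀ / cos φ along parallels.
k = cos 31.5° / cos 66.8° = 0.8526/0.3939 = 2.164.

2.16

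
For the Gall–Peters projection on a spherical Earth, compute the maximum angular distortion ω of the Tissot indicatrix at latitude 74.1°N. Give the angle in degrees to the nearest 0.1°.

Gall–Peters is a cylindrical equal-area projection with standard parallels at ±45°. For cylindrical equal-area with standard parallel φ₀, h = cos φ / cos φ₀ and k = cos φ₀ / cos φ, so h·k = 1.
At 74.1°: h = 0.3874, k = 2.581; principal scales a = 2.581, b = 0.3874.
sin(ω/2) = (a − b)/(a + b) = 2.194/2.969 = 0.7390, so ω = 2 arcsin(0.7390) ≈ 95.3°.

95.3°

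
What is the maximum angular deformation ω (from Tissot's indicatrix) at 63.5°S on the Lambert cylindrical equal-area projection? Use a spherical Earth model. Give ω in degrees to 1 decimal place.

The Lambert cylindrical equal-area projection is the cylindrical equal-area projection with its standard parallel at the equator (φ₀ = 0). A cylindrical equal-area projection with standard parallel φ₀ has meridian scale h = cos φ / cos φ₀ and parallel scale k = cos φ₀ / cos φ (so areas are preserved, h·k = 1).
At 63.5°: h = 0.4462, k = 2.241; principal scales a = 2.241, b = 0.4462.
sin(ω/2) = (a − b)/(a + b) = 1.795/2.687 = 0.6679, so ω = 2 arcsin(0.6679) ≈ 83.8°.

83.8°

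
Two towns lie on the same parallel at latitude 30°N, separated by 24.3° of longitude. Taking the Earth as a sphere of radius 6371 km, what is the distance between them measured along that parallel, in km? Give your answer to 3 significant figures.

2340 km

Arc length along a parallel = R cos φ · Δλ (with Δλ in radians).
= 6371 × cos 30° × (24.3° × π/180) = 6371 × 0.8660 × 0.4241 ≈ 2340 km.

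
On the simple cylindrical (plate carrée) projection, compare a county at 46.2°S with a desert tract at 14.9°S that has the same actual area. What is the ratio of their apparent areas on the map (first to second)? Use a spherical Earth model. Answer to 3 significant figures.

Plate carrée maps x = Rλ, y = Rφ. The meridian scale is h = 1 and the parallel scale is k = 1/cos φ = sec φ.
Areal scale at 46.2°: h·k = 1.000 × 1.445 = 1.445.
Areal scale at 14.9°: h·k = 1.000 × 1.035 = 1.035.
Ratio = 1.445/1.035 ≈ 1.40.

1.40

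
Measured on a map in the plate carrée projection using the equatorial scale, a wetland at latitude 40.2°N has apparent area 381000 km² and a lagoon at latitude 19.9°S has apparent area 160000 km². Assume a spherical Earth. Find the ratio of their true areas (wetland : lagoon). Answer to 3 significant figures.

1.93

Plate carrée has h = 1 and k = sec φ, giving areal scale sec φ; true area = (apparent area) · cos φ.
True area of wetland: 381000 × cos(40.2°) = 381000 × 0.7638 = 291000 km².
True area of lagoon: 160000 × cos(19.9°) = 160000 × 0.9403 = 150400 km².
Ratio = 291000 / 150400 ≈ 1.93.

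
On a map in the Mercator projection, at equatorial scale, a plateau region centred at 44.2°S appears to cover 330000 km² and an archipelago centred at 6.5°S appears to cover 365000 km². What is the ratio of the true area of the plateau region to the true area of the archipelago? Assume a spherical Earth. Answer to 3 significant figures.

Mercator's areal exaggeration is sec²φ; hence true area = (apparent area) · cos²φ.
True area of plateau region: 330000 × cos²(44.2°) = 330000 × 0.5140 = 169600 km².
True area of archipelago: 365000 × cos²(6.5°) = 365000 × 0.9872 = 360300 km².
Ratio = 169600 / 360300 ≈ 0.471.

0.471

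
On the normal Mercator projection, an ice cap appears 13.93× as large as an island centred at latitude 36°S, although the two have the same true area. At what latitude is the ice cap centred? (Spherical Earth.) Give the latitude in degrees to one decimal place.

On Mercator, (apparent₁)/(apparent₂) = sec²φ₁ / sec²φ₂ when true areas are equal.
cos²φ₂ / cos²φ₁ = 13.93  ⇒  cos φ₁ = cos 36° / √13.93 = 0.8090/3.732 = 0.2168.
φ₁ = arccos(0.2168) ≈ 77.5°.

77.5°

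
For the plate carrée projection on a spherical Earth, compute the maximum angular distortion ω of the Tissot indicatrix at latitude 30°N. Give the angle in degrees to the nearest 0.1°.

8.2°

In the plate carrée (x = Rλ, y = Rφ), meridians are true-scale (h = 1) and parallels are stretched by k = sec φ.
At 30°: h = 1.000, k = 1.155; principal scales a = 1.155, b = 1.000.
sin(ω/2) = (a − b)/(a + b) = 0.1547/2.155 = 0.07180, so ω = 2 arcsin(0.07180) ≈ 8.2°.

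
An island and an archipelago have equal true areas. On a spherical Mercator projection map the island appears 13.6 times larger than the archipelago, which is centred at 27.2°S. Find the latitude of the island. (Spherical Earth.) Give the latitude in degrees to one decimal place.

On Mercator, (apparent₁)/(apparent₂) = sec²φ₁ / sec²φ₂ when true areas are equal.
cos²φ₂ / cos²φ₁ = 13.6  ⇒  cos φ₁ = cos 27.2° / √13.6 = 0.8894/3.688 = 0.2412.
φ₁ = arccos(0.2412) ≈ 76.0°.

76.0°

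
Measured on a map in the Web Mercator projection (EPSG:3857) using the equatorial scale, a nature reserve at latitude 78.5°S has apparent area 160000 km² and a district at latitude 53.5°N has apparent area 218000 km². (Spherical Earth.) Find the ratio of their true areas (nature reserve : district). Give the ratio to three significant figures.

Mercator's areal exaggeration is sec²φ; hence true area = (apparent area) · cos²φ.
True area of nature reserve: 160000 × cos²(78.5°) = 160000 × 0.03975 = 6360 km².
True area of district: 218000 × cos²(53.5°) = 218000 × 0.3538 = 77130 km².
Ratio = 6360 / 77130 ≈ 0.0825.

0.0825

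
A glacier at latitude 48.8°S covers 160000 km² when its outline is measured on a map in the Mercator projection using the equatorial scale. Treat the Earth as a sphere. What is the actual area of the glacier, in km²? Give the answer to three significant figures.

The Mercator projection is conformal; its linear scale factor is the same in every direction and equals sec φ = 1/cos φ.
Areal scale = k² = sec²φ = 1/cos²(48.8°) = 1/0.6587² = 2.305.
True area = apparent / (areal scale) = 160000 / 2.305 ≈ 69400 km².

69400 km²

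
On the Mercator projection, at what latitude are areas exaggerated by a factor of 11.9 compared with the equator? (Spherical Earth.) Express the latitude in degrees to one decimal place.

Mercator areal scale is sec²φ.
sec²φ = 11.9  ⇒  cos²φ = 0.08403  ⇒  cos φ = 0.2899.
φ = arccos(0.2899) ≈ 73.1°.

73.1°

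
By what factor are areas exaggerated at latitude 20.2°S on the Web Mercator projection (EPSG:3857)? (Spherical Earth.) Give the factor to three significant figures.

1.14

For Mercator, h = k = sec φ (a conformal cylindrical projection has a single point scale, 1/cos φ).
Areal scale = k² = sec²φ = 1/cos²(20.2°) = 1/0.9385² = 1.135.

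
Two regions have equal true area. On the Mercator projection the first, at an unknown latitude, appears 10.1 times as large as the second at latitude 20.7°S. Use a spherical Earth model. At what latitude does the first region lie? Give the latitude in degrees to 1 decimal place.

Mercator areal scale is sec²φ, so apparent-area ratio = sec²φ₁ / sec²φ₂ = cos²φ₂ / cos²φ₁.
cos²φ₂ / cos²φ₁ = 10.1  ⇒  cos φ₁ = cos 20.7° / √10.1 = 0.9354/3.178 = 0.2943.
φ₁ = arccos(0.2943) ≈ 72.9°.

72.9°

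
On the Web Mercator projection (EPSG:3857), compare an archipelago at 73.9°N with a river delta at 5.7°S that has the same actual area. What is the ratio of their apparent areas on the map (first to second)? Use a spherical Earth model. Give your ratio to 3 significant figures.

12.9

Mercator areal scale is sec²φ.
At 73.9°: sec²(73.9°) = 1/0.2773² = 13.00.
At 5.7°: sec²(5.7°) = 1/0.9951² = 1.010.
Ratio = 13.00/1.010 = cos²(5.7°)/cos²(73.9°) ≈ 12.9.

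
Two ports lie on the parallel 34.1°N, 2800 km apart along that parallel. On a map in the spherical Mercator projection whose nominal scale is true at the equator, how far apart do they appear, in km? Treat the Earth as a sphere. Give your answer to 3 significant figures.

3380 km

Mercator is conformal, so the point scale is isotropic: h = k = sec φ = 1/cos φ.
Along the parallel, k = sec 34.1° = 1/0.8281 = 1.208.
Map distance = 2800 × 1.208 ≈ 3380 km.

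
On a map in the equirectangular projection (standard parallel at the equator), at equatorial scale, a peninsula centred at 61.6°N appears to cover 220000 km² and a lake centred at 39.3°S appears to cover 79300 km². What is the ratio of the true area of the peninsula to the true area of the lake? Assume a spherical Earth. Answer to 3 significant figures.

1.71

Plate carrée has h = 1 and k = sec φ, giving areal scale sec φ; true area = (apparent area) · cos φ.
True area of peninsula: 220000 × cos(61.6°) = 220000 × 0.4756 = 104600 km².
True area of lake: 79300 × cos(39.3°) = 79300 × 0.7738 = 61370 km².
Ratio = 104600 / 61370 ≈ 1.71.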